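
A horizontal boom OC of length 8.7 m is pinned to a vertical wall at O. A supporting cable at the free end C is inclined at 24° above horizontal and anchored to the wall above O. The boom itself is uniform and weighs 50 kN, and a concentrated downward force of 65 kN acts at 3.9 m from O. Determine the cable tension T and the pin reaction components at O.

T = 133.1 kN, O_x = 121.6 kN, O_y = 60.86 kN

ΣM about O: T·sin24°·8.7 − 50·4.35 − 65·3.9 = 0 → T = 471/(8.7·0.406737) = 133.103 ≈ 133.1 kN.
ΣF_x = 0: O_x − T·cos24° = 0 → O_x = 133.103 × 0.913545 = 121.6 kN.
ΣF_y = 0: O_y + T·sin24° − 50 − 65 = 0 → O_y = 115 − 133.103 × 0.406737 = 60.86 kN.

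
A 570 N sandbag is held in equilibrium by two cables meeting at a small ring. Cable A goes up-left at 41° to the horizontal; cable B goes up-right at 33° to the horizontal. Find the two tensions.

T_A = 497.3 N, T_B = 447.5 N

ΣF_x = 0: −T_A·cos41° + T_B·cos33° = 0 → T_B = 0.899888·T_A.
ΣF_y = 0: T_A·sin41° + T_B·sin33° = 570.
Substitute: T_A·(0.656059 + 0.899888·0.544639) = 570 → T_A = 497.307 ≈ 497.3 N.
Then T_B = 0.899888 × 497.307 = 447.5 N.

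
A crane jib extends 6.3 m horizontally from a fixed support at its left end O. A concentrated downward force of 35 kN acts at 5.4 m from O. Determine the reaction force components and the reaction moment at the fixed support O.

ΣF_x = 0: O_x = 0.
ΣF_y = 0: O_y − 35 = 0 → O_y = 35.00 kN.
ΣM about O: M_O − 35·5.4 = 0 → M_O = 189.0 kN·m.

O_x = 0, O_y = 35.00 kN, M_O = 189.0 kN·m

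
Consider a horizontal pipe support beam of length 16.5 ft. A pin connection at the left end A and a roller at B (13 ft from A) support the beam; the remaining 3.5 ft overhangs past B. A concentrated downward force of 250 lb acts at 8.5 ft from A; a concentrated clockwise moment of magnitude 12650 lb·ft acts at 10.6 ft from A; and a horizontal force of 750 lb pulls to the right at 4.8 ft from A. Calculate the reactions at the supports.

Taking moments about A: B_y·13 − 250·8.5 − 12650 = 0 → B_y = 14775/13 = 1136.54 ≈ 1137 lb.
ΣF_y = 0: A_y + 1136.54 − 250 = 0 → A_y = -886.5 lb.
ΣF_x = 0: A_x + 750 = 0 → A_x = -750.0 lb.

A_x = -750.0 lb, A_y = -886.5 lb, B_y = 1137 lb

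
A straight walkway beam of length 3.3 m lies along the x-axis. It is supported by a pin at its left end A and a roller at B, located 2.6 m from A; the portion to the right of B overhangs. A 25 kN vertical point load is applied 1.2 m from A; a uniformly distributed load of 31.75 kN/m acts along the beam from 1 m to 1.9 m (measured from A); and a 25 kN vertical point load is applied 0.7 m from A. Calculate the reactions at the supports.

Resultant of the distributed load: 31.75 × 0.9 = 28.575 kN at 1.45 m from A.
ΣM about A: B_y·2.6 − 25·1.2 − (31.75·0.9)·1.45 − 25·0.7 = 0 → B_y = 88.93375/2.6 = 34.2053 ≈ 34.21 kN.
ΣF_y = 0: A_y + 34.2053 − 25 − 31.75·0.9 − 25 = 0 → A_y = 44.37 kN.
ΣF_x = 0: no horizontal applied forces, so A_x = 0.

A_x = 0, A_y = 44.37 kN, B_y = 34.21 kN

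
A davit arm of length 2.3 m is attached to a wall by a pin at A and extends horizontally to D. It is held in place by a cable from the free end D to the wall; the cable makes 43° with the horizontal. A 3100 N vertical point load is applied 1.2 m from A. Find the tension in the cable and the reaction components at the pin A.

T = 2372 N, A_x = 1734 N, A_y = 1483 N

ΣM about A: T·sin43°·2.3 − 3100·1.2 = 0 → T = 3720/(2.3·0.681998) = 2371.55 ≈ 2372 N.
ΣF_x = 0: A_x − T·cos43° = 0 → A_x = 2371.55 × 0.731354 = 1734 N.
ΣF_y = 0: A_y + T·sin43° − 3100 = 0 → A_y = 3100 − 2371.55 × 0.681998 = 1483 N.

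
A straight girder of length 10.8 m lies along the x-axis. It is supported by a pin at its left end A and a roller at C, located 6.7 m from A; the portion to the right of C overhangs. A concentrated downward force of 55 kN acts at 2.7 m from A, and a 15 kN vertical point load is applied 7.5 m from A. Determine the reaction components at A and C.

A_x = 0, A_y = 31.04 kN, C_y = 38.96 kN

ΣM about A: C_y·6.7 − 55·2.7 − 15·7.5 = 0 → C_y = 261/6.7 = 38.9552 ≈ 38.96 kN.
ΣF_y = 0: A_y + 38.9552 − 55 − 15 = 0 → A_y = 31.04 kN.
ΣF_x = 0: no horizontal applied forces, so A_x = 0.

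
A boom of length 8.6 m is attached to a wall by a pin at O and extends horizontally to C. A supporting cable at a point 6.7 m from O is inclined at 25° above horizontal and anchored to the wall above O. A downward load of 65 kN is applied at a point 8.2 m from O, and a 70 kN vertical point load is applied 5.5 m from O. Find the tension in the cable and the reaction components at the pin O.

ΣM about O: T·sin25°·6.7 − 65·8.2 − 70·5.5 = 0 → T = 918/(6.7·0.422618) = 324.205 ≈ 324.2 kN.
ΣF_x = 0: O_x − T·cos25° = 0 → O_x = 324.205 × 0.906308 = 293.8 kN.
ΣF_y = 0: O_y + T·sin25° − 65 − 70 = 0 → O_y = 135 − 324.205 × 0.422618 = -2.015 kN.

T = 324.2 kN, O_x = 293.8 kN, O_y = -2.015 kN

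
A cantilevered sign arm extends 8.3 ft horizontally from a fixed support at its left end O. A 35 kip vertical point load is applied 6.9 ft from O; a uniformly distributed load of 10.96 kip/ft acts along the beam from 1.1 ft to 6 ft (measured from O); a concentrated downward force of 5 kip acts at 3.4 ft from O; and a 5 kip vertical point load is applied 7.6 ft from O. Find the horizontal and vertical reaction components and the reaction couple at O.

O_x = 0, O_y = 98.70 kip, M_O = 487.1 kip·ft

Resultant of the distributed load: 10.96 × 4.9 = 53.704 kip at 3.55 ft from O.
ΣF_x = 0: O_x = 0.
ΣF_y = 0: O_y − 35 − 10.96·4.9 − 5 − 5 = 0 → O_y = 98.70 kip.
ΣM about O: M_O − 35·6.9 − (10.96·4.9)·3.55 − 5·3.4 − 5·7.6 = 0 → M_O = 487.1 kip·ft.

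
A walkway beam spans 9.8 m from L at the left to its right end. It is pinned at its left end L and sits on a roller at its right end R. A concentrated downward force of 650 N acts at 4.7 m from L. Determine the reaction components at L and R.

Moments about L: R_y·9.8 − 650·4.7 = 0 → R_y = 3055/9.8 = 311.735 ≈ 311.7 N.
ΣF_y = 0: L_y + 311.735 − 650 = 0 → L_y = 338.3 N.
ΣF_x = 0: no horizontal applied forces, so L_x = 0.

L_x = 0, L_y = 338.3 N, R_y = 311.7 N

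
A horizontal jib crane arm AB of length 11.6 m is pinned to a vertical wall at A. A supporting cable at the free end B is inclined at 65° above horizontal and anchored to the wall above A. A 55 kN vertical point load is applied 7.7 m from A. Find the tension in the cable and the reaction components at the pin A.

T = 40.28 kN, A_x = 17.02 kN, A_y = 18.49 kN

ΣM about A: T·sin65°·11.6 − 55·7.7 = 0 → T = 423.5/(11.6·0.906308) = 40.2828 ≈ 40.28 kN.
ΣF_x = 0: A_x − T·cos65° = 0 → A_x = 40.2828 × 0.422618 = 17.02 kN.
ΣF_y = 0: A_y + T·sin65° − 55 = 0 → A_y = 55 − 40.2828 × 0.906308 = 18.49 kN.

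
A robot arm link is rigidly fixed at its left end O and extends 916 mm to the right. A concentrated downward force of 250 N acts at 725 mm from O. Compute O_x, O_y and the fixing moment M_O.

ΣF_x = 0: O_x = 0.
ΣF_y = 0: O_y − 250 = 0 → O_y = 250.0 N.
ΣM about O: M_O − 250·725 = 0 → M_O = 181200 N·mm.

O_x = 0, O_y = 250.0 N, M_O = 181200 N·mm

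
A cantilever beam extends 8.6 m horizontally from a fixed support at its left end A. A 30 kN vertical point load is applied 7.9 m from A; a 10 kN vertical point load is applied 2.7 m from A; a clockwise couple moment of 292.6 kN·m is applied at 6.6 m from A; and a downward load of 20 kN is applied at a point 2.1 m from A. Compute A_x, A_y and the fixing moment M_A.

ΣF_x = 0: A_x = 0.
ΣF_y = 0: A_y − 30 − 10 − 20 = 0 → A_y = 60.00 kN.
ΣM about A: M_A − 30·7.9 − 10·2.7 − 292.6 − 20·2.1 = 0 → M_A = 598.6 kN·m.

A_x = 0, A_y = 60.00 kN, M_A = 598.6 kN·m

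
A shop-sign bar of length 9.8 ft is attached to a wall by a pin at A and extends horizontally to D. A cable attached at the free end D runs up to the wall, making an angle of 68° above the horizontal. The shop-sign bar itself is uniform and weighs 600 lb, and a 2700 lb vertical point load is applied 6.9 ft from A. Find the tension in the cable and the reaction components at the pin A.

T = 2374 lb, A_x = 889.3 lb, A_y = 1099 lb

ΣM about A: T·sin68°·9.8 − 600·4.9 − 2700·6.9 = 0 → T = 21570/(9.8·0.927184) = 2373.88 ≈ 2374 lb.
ΣF_x = 0: A_x − T·cos68° = 0 → A_x = 2373.88 × 0.374607 = 889.3 lb.
ΣF_y = 0: A_y + T·sin68° − 600 − 2700 = 0 → A_y = 3300 − 2373.88 × 0.927184 = 1099 lb.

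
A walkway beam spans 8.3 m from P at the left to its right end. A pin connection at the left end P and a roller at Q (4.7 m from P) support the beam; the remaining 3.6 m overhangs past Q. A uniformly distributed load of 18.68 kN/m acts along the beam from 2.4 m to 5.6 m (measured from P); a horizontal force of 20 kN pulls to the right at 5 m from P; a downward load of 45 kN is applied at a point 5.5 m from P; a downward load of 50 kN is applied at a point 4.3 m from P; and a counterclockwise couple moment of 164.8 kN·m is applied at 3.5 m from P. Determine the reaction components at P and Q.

Resultant of the distributed load: 18.68 × 3.2 = 59.776 kN at 4 m from P.
Moments about P: Q_y·4.7 − (18.68·3.2)·4 − 45·5.5 − 50·4.3 + 164.8 = 0 → Q_y = 536.804/4.7 = 114.214 ≈ 114.2 kN.
ΣF_y = 0: P_y + 114.214 − 18.68·3.2 − 45 − 50 = 0 → P_y = 40.56 kN.
ΣF_x = 0: P_x + 20 = 0 → P_x = -20.00 kN.

P_x = -20.00 kN, P_y = 40.56 kN, Q_y = 114.2 kN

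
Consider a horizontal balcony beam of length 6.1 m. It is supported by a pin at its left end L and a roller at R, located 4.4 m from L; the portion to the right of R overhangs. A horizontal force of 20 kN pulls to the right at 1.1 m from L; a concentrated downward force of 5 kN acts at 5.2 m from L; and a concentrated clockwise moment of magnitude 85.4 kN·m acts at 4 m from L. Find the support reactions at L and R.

Taking moments about L: R_y·4.4 − 5·5.2 − 85.4 = 0 → R_y = 111.4/4.4 = 25.3182 ≈ 25.32 kN.
ΣF_y = 0: L_y + 25.3182 − 5 = 0 → L_y = -20.32 kN.
ΣF_x = 0: L_x + 20 = 0 → L_x = -20.00 kN.

L_x = -20.00 kN, L_y = -20.32 kN, R_y = 25.32 kN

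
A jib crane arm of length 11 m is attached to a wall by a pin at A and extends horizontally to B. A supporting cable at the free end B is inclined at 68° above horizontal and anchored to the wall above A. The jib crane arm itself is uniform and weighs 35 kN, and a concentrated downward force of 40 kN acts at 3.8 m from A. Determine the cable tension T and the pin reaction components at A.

ΣM about A: T·sin68°·11 − 35·5.5 − 40·3.8 = 0 → T = 344.5/(11·0.927184) = 33.7777 ≈ 33.78 kN.
ΣF_x = 0: A_x − T·cos68° = 0 → A_x = 33.7777 × 0.374607 = 12.65 kN.
ΣF_y = 0: A_y + T·sin68° − 35 − 40 = 0 → A_y = 75 − 33.7777 × 0.927184 = 43.68 kN.

T = 33.78 kN, A_x = 12.65 kN, A_y = 43.68 kN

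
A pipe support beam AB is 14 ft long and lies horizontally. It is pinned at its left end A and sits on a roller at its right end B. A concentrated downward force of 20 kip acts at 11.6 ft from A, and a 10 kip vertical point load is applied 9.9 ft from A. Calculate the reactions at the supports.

ΣM about A: B_y·14 − 20·11.6 − 10·9.9 = 0 → B_y = 331/14 = 23.6429 ≈ 23.64 kip.
ΣF_y = 0: A_y + 23.6429 − 20 − 10 = 0 → A_y = 6.357 kip.
ΣF_x = 0: no horizontal applied forces, so A_x = 0.

A_x = 0, A_y = 6.357 kip, B_y = 23.64 kip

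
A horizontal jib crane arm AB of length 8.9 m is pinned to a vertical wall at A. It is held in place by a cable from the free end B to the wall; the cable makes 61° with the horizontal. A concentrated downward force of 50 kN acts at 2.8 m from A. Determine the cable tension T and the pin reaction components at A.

T = 17.99 kN, A_x = 8.719 kN, A_y = 34.27 kN

ΣM about A: T·sin61°·8.9 − 50·2.8 = 0 → T = 140/(8.9·0.87462) = 17.9853 ≈ 17.99 kN.
ΣF_x = 0: A_x − T·cos61° = 0 → A_x = 17.9853 × 0.48481 = 8.719 kN.
ΣF_y = 0: A_y + T·sin61° − 50 = 0 → A_y = 50 − 17.9853 × 0.87462 = 34.27 kN.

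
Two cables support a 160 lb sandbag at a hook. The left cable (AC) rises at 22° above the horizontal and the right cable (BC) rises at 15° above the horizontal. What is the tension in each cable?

ΣF_x = 0: −T_AC·cos22° + T_BC·cos15° = 0 → T_BC = 0.959891·T_AC.
ΣF_y = 0: T_AC·sin22° + T_BC·sin15° = 160.
Substitute: T_AC·(0.374607 + 0.959891·0.258819) = 160 → T_AC = 256.803 ≈ 256.8 lb.
Then T_BC = 0.959891 × 256.803 = 246.5 lb.

T_AC = 256.8 lb, T_BC = 246.5 lb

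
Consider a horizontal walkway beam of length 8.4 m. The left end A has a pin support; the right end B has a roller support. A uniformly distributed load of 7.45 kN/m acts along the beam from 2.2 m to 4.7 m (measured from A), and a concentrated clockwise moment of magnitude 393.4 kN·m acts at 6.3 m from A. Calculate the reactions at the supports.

Resultant of the distributed load: 7.45 × 2.5 = 18.625 kN at 3.45 m from A.
Moments about A: B_y·8.4 − (7.45·2.5)·3.45 − 393.4 = 0 → B_y = 457.65625/8.4 = 54.4829 ≈ 54.48 kN.
ΣF_y = 0: A_y + 54.4829 − 7.45·2.5 = 0 → A_y = -35.86 kN.
ΣF_x = 0: no horizontal applied forces, so A_x = 0.

A_x = 0, A_y = -35.86 kN, B_y = 54.48 kN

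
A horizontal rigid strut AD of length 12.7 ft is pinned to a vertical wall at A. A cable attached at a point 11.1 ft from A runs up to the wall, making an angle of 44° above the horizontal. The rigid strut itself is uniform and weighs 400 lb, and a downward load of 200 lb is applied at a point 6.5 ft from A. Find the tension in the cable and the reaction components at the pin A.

T = 498.0 lb, A_x = 358.2 lb, A_y = 254.1 lb

ΣM about A: T·sin44°·11.1 − 400·6.35 − 200·6.5 = 0 → T = 3840/(11.1·0.694658) = 498.009 ≈ 498.0 lb.
ΣF_x = 0: A_x − T·cos44° = 0 → A_x = 498.009 × 0.71934 = 358.2 lb.
ΣF_y = 0: A_y + T·sin44° − 400 − 200 = 0 → A_y = 600 − 498.009 × 0.694658 = 254.1 lb.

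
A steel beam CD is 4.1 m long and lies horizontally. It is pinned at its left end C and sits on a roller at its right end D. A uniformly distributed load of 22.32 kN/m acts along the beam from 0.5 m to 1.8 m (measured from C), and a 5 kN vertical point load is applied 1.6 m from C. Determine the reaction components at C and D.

C_x = 0, C_y = 23.93 kN, D_y = 10.09 kN

Resultant of the distributed load: 22.32 × 1.3 = 29.016 kN at 1.15 m from C.
ΣM about C: D_y·4.1 − (22.32·1.3)·1.15 − 5·1.6 = 0 → D_y = 41.3684/4.1 = 10.0899 ≈ 10.09 kN.
ΣF_y = 0: C_y + 10.0899 − 22.32·1.3 − 5 = 0 → C_y = 23.93 kN.
ΣF_x = 0: no horizontal applied forces, so C_x = 0.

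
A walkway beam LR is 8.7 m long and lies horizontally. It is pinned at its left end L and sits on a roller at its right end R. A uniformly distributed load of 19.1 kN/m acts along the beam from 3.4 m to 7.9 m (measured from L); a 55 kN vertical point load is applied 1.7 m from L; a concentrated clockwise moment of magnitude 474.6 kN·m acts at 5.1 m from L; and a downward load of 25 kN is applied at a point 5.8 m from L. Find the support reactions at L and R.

Resultant of the distributed load: 19.1 × 4.5 = 85.95 kN at 5.65 m from L.
Taking moments about L: R_y·8.7 − (19.1·4.5)·5.65 − 55·1.7 − 474.6 − 25·5.8 = 0 → R_y = 1198.7175/8.7 = 137.784 ≈ 137.8 kN.
ΣF_y = 0: L_y + 137.784 − 19.1·4.5 − 55 − 25 = 0 → L_y = 28.17 kN.
ΣF_x = 0: no horizontal applied forces, so L_x = 0.

L_x = 0, L_y = 28.17 kN, R_y = 137.8 kN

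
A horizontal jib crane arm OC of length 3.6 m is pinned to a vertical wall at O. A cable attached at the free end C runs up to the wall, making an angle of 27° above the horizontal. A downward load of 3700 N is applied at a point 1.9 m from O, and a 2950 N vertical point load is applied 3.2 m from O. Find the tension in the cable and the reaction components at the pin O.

ΣM about O: T·sin27°·3.6 − 3700·1.9 − 2950·3.2 = 0 → T = 16470/(3.6·0.45399) = 10077.3 ≈ 10080 N.
ΣF_x = 0: O_x − T·cos27° = 0 → O_x = 10077.3 × 0.891007 = 8979 N.
ΣF_y = 0: O_y + T·sin27° − 3700 − 2950 = 0 → O_y = 6650 − 10077.3 × 0.45399 = 2075 N.

T = 10080 N, O_x = 8979 N, O_y = 2075 N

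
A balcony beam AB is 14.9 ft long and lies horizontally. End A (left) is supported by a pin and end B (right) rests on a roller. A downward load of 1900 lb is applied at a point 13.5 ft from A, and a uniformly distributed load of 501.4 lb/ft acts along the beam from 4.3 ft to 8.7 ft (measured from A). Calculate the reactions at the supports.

Resultant of the distributed load: 501.4 × 4.4 = 2206.16 lb at 6.5 ft from A.
Moments about A: B_y·14.9 − 1900·13.5 − (501.4·4.4)·6.5 = 0 → B_y = 39990.04/14.9 = 2683.9 ≈ 2684 lb.
ΣF_y = 0: A_y + 2683.9 − 1900 − 501.4·4.4 = 0 → A_y = 1422 lb.
ΣF_x = 0: no horizontal applied forces, so A_x = 0.

A_x = 0, A_y = 1422 lb, B_y = 2684 lb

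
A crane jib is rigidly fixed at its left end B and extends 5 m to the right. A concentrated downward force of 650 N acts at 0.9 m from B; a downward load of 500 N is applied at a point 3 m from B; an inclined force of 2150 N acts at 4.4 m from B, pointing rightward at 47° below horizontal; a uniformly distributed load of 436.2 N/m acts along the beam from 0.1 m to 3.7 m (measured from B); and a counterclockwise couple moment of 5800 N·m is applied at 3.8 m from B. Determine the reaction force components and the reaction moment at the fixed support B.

Resultant of the distributed load: 436.2 × 3.6 = 1570.32 N at 1.9 m from B.
ΣF_x = 0: B_x + 2150·cos47° = 0 → B_x = -1466 N.
ΣF_y = 0: B_y − 650 − 500 − 2150·sin47° − 436.2·3.6 = 0 → B_y = 4293 N.
ΣM about B: M_B − 650·0.9 − 500·3 − 2150·sin47°·4.4 − (436.2·3.6)·1.9 + 5800 = 0 → M_B = 6187 N·m.

B_x = -1466 N, B_y = 4293 N, M_B = 6187 N·m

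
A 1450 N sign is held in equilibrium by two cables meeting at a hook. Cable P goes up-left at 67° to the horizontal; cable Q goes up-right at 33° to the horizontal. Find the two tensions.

ΣF_x = 0: −T_P·cos67° + T_Q·cos33° = 0 → T_Q = 0.465893·T_P.
ΣF_y = 0: T_P·sin67° + T_Q·sin33° = 1450.
Substitute: T_P·(0.920505 + 0.465893·0.544639) = 1450 → T_P = 1234.83 ≈ 1235 N.
Then T_Q = 0.465893 × 1234.83 = 575.3 N.

T_P = 1235 N, T_Q = 575.3 N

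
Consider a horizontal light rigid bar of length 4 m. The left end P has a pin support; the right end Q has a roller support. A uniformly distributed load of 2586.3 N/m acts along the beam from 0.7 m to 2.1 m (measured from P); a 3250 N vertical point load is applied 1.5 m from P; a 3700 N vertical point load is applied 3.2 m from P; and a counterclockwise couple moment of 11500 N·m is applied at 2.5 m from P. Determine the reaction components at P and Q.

P_x = 0, P_y = 8000 N, Q_y = 2571 N

Resultant of the distributed load: 2586.3 × 1.4 = 3620.82 N at 1.4 m from P.
ΣM about P: Q_y·4 − (2586.3·1.4)·1.4 − 3250·1.5 − 3700·3.2 + 11500 = 0 → Q_y = 10284.148/4 = 2571.04 ≈ 2571 N.
ΣF_y = 0: P_y + 2571.04 − 2586.3·1.4 − 3250 − 3700 = 0 → P_y = 8000 N.
ΣF_x = 0: no horizontal applied forces, so P_x = 0.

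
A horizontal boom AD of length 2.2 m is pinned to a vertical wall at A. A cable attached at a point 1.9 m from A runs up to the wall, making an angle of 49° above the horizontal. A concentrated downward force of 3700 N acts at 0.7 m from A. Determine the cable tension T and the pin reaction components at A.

ΣM about A: T·sin49°·1.9 − 3700·0.7 = 0 → T = 2590/(1.9·0.75471) = 1806.2 ≈ 1806 N.
ΣF_x = 0: A_x − T·cos49° = 0 → A_x = 1806.2 × 0.656059 = 1185 N.
ΣF_y = 0: A_y + T·sin49° − 3700 = 0 → A_y = 3700 − 1806.2 × 0.75471 = 2337 N.

T = 1806 N, A_x = 1185 N, A_y = 2337 N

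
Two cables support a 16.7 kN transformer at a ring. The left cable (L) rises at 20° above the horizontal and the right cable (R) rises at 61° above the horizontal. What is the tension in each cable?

T_L = 8.197 kN, T_R = 15.89 kN

ΣF_x = 0: −T_L·cos20° + T_R·cos61° = 0 → T_R = 1.93827·T_L.
ΣF_y = 0: T_L·sin20° + T_R·sin61° = 16.7.
Substitute: T_L·(0.34202 + 1.93827·0.87462) = 16.7 → T_L = 8.19725 ≈ 8.197 kN.
Then T_R = 1.93827 × 8.19725 = 15.89 kN.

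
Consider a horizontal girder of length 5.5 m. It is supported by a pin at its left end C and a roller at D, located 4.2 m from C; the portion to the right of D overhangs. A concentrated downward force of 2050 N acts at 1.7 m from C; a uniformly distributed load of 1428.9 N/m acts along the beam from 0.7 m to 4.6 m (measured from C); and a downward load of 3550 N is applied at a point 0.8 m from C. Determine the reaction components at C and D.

Resultant of the distributed load: 1428.9 × 3.9 = 5572.71 N at 2.65 m from C.
Taking moments about C: D_y·4.2 − 2050·1.7 − (1428.9·3.9)·2.65 − 3550·0.8 = 0 → D_y = 21092.6815/4.2 = 5022.07 ≈ 5022 N.
ΣF_y = 0: C_y + 5022.07 − 2050 − 1428.9·3.9 − 3550 = 0 → C_y = 6151 N.
ΣF_x = 0: no horizontal applied forces, so C_x = 0.

C_x = 0, C_y = 6151 N, D_y = 5022 N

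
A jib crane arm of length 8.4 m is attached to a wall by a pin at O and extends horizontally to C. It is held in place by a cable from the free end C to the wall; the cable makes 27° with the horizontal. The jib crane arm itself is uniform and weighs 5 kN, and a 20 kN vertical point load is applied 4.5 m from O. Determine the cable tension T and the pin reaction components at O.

ΣM about O: T·sin27°·8.4 − 5·4.2 − 20·4.5 = 0 → T = 111/(8.4·0.45399) = 29.107 ≈ 29.11 kN.
ΣF_x = 0: O_x − T·cos27° = 0 → O_x = 29.107 × 0.891007 = 25.93 kN.
ΣF_y = 0: O_y + T·sin27° − 5 − 20 = 0 → O_y = 25 − 29.107 × 0.45399 = 11.79 kN.

T = 29.11 kN, O_x = 25.93 kN, O_y = 11.79 kN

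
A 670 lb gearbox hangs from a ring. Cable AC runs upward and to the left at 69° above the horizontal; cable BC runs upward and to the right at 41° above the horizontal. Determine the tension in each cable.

T_AC = 538.1 lb, T_BC = 255.5 lb

ΣF_x = 0: −T_AC·cos69° + T_BC·cos41° = 0 → T_BC = 0.474842·T_AC.
ΣF_y = 0: T_AC·sin69° + T_BC·sin41° = 670.
Substitute: T_AC·(0.93358 + 0.474842·0.656059) = 670 → T_AC = 538.108 ≈ 538.1 lb.
Then T_BC = 0.474842 × 538.108 = 255.5 lb.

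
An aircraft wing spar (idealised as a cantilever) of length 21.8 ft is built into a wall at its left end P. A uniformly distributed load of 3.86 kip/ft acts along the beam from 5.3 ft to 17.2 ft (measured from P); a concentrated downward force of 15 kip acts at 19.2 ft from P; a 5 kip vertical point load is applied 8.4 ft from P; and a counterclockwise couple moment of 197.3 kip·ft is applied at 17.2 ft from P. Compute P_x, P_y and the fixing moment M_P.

P_x = 0, P_y = 65.93 kip, M_P = 649.5 kip·ft

Resultant of the distributed load: 3.86 × 11.9 = 45.934 kip at 11.25 ft from P.
ΣF_x = 0: P_x = 0.
ΣF_y = 0: P_y − 3.86·11.9 − 15 − 5 = 0 → P_y = 65.93 kip.
ΣM about P: M_P − (3.86·11.9)·11.25 − 15·19.2 − 5·8.4 + 197.3 = 0 → M_P = 649.5 kip·ft.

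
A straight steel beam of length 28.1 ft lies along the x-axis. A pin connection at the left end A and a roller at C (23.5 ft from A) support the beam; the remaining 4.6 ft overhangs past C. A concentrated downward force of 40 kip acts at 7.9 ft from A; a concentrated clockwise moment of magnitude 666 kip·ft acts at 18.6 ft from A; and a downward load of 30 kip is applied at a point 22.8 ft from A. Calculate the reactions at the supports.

ΣM about A: C_y·23.5 − 40·7.9 − 666 − 30·22.8 = 0 → C_y = 1666/23.5 = 70.8936 ≈ 70.89 kip.
ΣF_y = 0: A_y + 70.8936 − 40 − 30 = 0 → A_y = -0.8936 kip.
ΣF_x = 0: no horizontal applied forces, so A_x = 0.

A_x = 0, A_y = -0.8936 kip, C_y = 70.89 kip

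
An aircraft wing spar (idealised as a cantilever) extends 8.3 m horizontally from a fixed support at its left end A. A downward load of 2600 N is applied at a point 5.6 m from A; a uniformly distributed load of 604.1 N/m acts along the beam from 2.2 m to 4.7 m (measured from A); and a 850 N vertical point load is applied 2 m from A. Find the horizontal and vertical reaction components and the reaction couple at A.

A_x = 0, A_y = 4960 N, M_A = 21470 N·m

Resultant of the distributed load: 604.1 × 2.5 = 1510.25 N at 3.45 m from A.
ΣF_x = 0: A_x = 0.
ΣF_y = 0: A_y − 2600 − 604.1·2.5 − 850 = 0 → A_y = 4960 N.
ΣM about A: M_A − 2600·5.6 − (604.1·2.5)·3.45 − 850·2 = 0 → M_A = 21470 N·m.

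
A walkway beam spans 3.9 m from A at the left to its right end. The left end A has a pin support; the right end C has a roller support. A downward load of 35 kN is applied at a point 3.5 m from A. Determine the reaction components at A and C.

Moments about A: C_y·3.9 − 35·3.5 = 0 → C_y = 122.5/3.9 = 31.4103 ≈ 31.41 kN.
ΣF_y = 0: A_y + 31.4103 − 35 = 0 → A_y = 3.590 kN.
ΣF_x = 0: no horizontal applied forces, so A_x = 0.

A_x = 0, A_y = 3.590 kN, C_y = 31.41 kN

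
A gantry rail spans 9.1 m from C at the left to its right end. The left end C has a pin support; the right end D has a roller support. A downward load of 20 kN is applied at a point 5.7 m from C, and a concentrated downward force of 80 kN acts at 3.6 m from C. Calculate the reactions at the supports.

C_x = 0, C_y = 55.82 kN, D_y = 44.18 kN

Taking moments about C: D_y·9.1 − 20·5.7 − 80·3.6 = 0 → D_y = 402/9.1 = 44.1758 ≈ 44.18 kN.
ΣF_y = 0: C_y + 44.1758 − 20 − 80 = 0 → C_y = 55.82 kN.
ΣF_x = 0: no horizontal applied forces, so C_x = 0.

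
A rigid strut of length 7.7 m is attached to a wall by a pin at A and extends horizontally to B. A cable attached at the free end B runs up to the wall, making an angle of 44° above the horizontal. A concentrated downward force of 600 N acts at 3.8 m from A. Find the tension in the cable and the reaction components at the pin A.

T = 426.3 N, A_x = 306.6 N, A_y = 303.9 N

ΣM about A: T·sin44°·7.7 − 600·3.8 = 0 → T = 2280/(7.7·0.694658) = 426.259 ≈ 426.3 N.
ΣF_x = 0: A_x − T·cos44° = 0 → A_x = 426.259 × 0.71934 = 306.6 N.
ΣF_y = 0: A_y + T·sin44° − 600 = 0 → A_y = 600 − 426.259 × 0.694658 = 303.9 N.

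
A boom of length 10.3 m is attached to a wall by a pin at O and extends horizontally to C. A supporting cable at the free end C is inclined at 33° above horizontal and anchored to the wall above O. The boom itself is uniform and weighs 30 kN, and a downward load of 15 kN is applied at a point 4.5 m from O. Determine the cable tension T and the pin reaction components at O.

ΣM about O: T·sin33°·10.3 − 30·5.15 − 15·4.5 = 0 → T = 222/(10.3·0.544639) = 39.5737 ≈ 39.57 kN.
ΣF_x = 0: O_x − T·cos33° = 0 → O_x = 39.5737 × 0.838671 = 33.19 kN.
ΣF_y = 0: O_y + T·sin33° − 30 − 15 = 0 → O_y = 45 − 39.5737 × 0.544639 = 23.45 kN.

T = 39.57 kN, O_x = 33.19 kN, O_y = 23.45 kN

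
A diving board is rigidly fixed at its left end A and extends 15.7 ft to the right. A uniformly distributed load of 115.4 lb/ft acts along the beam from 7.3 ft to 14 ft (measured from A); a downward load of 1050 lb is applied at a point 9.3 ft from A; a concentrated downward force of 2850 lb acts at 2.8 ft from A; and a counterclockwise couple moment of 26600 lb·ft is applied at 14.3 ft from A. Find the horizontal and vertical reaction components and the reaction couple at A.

A_x = 0, A_y = 4673 lb, M_A = -620.6 lb·ft

Resultant of the distributed load: 115.4 × 6.7 = 773.18 lb at 10.65 ft from A.
ΣF_x = 0: A_x = 0.
ΣF_y = 0: A_y − 115.4·6.7 − 1050 − 2850 = 0 → A_y = 4673 lb.
ΣM about A: M_A − (115.4·6.7)·10.65 − 1050·9.3 − 2850·2.8 + 26600 = 0 → M_A = -620.6 lb·ft.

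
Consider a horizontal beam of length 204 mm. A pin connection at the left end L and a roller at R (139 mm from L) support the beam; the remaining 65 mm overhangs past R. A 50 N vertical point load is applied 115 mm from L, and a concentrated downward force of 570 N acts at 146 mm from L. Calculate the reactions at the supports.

L_x = 0, L_y = -20.07 N, R_y = 640.1 N

ΣM about L: R_y·139 − 50·115 − 570·146 = 0 → R_y = 88970/139 = 640.072 ≈ 640.1 N.
ΣF_y = 0: L_y + 640.072 − 50 − 570 = 0 → L_y = -20.07 N.
ΣF_x = 0: no horizontal applied forces, so L_x = 0.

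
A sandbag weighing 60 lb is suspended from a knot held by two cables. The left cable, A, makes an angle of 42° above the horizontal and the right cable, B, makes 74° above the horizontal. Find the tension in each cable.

ΣF_x = 0: −T_A·cos42° + T_B·cos74° = 0 → T_B = 2.6961·T_A.
ΣF_y = 0: T_A·sin42° + T_B·sin74° = 60.
Substitute: T_A·(0.669131 + 2.6961·0.961262) = 60 → T_A = 18.4005 ≈ 18.40 lb.
Then T_B = 2.6961 × 18.4005 = 49.61 lb.

T_A = 18.40 lb, T_B = 49.61 lb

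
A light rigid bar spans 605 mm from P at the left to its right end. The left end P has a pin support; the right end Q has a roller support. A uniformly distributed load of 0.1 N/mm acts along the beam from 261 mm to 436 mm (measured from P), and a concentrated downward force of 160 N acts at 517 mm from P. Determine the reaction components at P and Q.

P_x = 0, P_y = 30.69 N, Q_y = 146.8 N

Resultant of the distributed load: 0.1 × 175 = 17.5 N at 348.5 mm from P.
Taking moments about P: Q_y·605 − (0.1·175)·348.5 − 160·517 = 0 → Q_y = 88818.75/605 = 146.808 ≈ 146.8 N.
ΣF_y = 0: P_y + 146.808 − 0.1·175 − 160 = 0 → P_y = 30.69 N.
ΣF_x = 0: no horizontal applied forces, so P_x = 0.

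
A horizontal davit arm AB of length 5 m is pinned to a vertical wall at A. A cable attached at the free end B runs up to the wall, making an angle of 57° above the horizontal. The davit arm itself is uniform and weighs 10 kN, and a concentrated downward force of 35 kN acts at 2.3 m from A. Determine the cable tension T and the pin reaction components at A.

ΣM about A: T·sin57°·5 − 10·2.5 − 35·2.3 = 0 → T = 105.5/(5·0.838671) = 25.1589 ≈ 25.16 kN.
ΣF_x = 0: A_x − T·cos57° = 0 → A_x = 25.1589 × 0.544639 = 13.70 kN.
ΣF_y = 0: A_y + T·sin57° − 10 − 35 = 0 → A_y = 45 − 25.1589 × 0.838671 = 23.90 kN.

T = 25.16 kN, A_x = 13.70 kN, A_y = 23.90 kN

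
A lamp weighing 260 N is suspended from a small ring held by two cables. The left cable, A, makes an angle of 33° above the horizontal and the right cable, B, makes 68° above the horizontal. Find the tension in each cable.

ΣF_x = 0: −T_A·cos33° + T_B·cos68° = 0 → T_B = 2.2388·T_A.
ΣF_y = 0: T_A·sin33° + T_B·sin68° = 260.
Substitute: T_A·(0.544639 + 2.2388·0.927184) = 260 → T_A = 99.2208 ≈ 99.22 N.
Then T_B = 2.2388 × 99.2208 = 222.1 N.

T_A = 99.22 N, T_B = 222.1 N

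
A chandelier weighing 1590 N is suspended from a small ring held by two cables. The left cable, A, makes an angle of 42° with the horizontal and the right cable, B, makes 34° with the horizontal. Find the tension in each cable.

ΣF_x = 0: −T_A·cos42° + T_B·cos34° = 0 → T_B = 0.896395·T_A.
ΣF_y = 0: T_A·sin42° + T_B·sin34° = 1590.
Substitute: T_A·(0.669131 + 0.896395·0.559193) = 1590 → T_A = 1358.52 ≈ 1359 N.
Then T_B = 0.896395 × 1358.52 = 1218 N.

T_A = 1359 N, T_B = 1218 N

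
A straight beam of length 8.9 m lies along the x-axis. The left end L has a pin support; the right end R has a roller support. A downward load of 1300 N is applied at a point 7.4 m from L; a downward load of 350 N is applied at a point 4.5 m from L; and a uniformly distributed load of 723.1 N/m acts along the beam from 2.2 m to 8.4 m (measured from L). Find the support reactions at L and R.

L_x = 0, L_y = 2206 N, R_y = 3928 N

Resultant of the distributed load: 723.1 × 6.2 = 4483.22 N at 5.3 m from L.
Taking moments about L: R_y·8.9 − 1300·7.4 − 350·4.5 − (723.1·6.2)·5.3 = 0 → R_y = 34956.066/8.9 = 3927.65 ≈ 3928 N.
ΣF_y = 0: L_y + 3927.65 − 1300 − 350 − 723.1·6.2 = 0 → L_y = 2206 N.
ΣF_x = 0: no horizontal applied forces, so L_x = 0.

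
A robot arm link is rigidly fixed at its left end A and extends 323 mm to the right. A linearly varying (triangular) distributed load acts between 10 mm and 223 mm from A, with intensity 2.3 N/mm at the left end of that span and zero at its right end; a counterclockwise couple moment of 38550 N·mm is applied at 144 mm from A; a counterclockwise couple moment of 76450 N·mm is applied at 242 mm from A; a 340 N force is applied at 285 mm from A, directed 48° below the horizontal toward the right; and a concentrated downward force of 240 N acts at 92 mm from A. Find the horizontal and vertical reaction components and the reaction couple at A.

A_x = -227.5 N, A_y = 737.6 N, M_A = -1068 N·mm

Resultant of the triangular load: ½ × 2.3 × 213 = 244.95 N, acting at 81 mm from A (one-third of the span from the peak).
ΣF_x = 0: A_x + 340·cos48° = 0 → A_x = -227.5 N.
ΣF_y = 0: A_y − ½·2.3·213 − 340·sin48° − 240 = 0 → A_y = 737.6 N.
ΣM about A: M_A − (½·2.3·213)·81 + 38550 + 76450 − 340·sin48°·285 − 240·92 = 0 → M_A = -1068 N·mm.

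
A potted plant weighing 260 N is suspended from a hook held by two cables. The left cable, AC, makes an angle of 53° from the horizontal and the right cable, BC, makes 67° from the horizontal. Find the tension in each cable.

ΣF_x = 0: −T_AC·cos53° + T_BC·cos67° = 0 → T_BC = 1.54023·T_AC.
ΣF_y = 0: T_AC·sin53° + T_BC·sin67° = 260.
Substitute: T_AC·(0.798636 + 1.54023·0.920505) = 260 → T_AC = 117.306 ≈ 117.3 N.
Then T_BC = 1.54023 × 117.306 = 180.7 N.

T_AC = 117.3 N, T_BC = 180.7 N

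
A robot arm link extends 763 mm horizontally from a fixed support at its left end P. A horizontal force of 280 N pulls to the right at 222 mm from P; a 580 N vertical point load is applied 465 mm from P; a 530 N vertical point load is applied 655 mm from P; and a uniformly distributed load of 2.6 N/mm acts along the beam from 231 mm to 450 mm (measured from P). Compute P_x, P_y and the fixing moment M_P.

Resultant of the distributed load: 2.6 × 219 = 569.4 N at 340.5 mm from P.
ΣF_x = 0: P_x + 280 = 0 → P_x = -280.0 N.
ΣF_y = 0: P_y − 580 − 530 − 2.6·219 = 0 → P_y = 1679 N.
ΣM about P: M_P − 580·465 − 530·655 − (2.6·219)·340.5 = 0 → M_P = 810700 N·mm.

P_x = -280.0 N, P_y = 1679 N, M_P = 810700 N·mm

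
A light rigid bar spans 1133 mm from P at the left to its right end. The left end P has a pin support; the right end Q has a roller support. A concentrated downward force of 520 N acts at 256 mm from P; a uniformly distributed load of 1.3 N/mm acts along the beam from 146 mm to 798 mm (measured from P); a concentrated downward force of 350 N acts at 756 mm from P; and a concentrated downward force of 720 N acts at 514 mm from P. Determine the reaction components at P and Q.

P_x = 0, P_y = 1407 N, Q_y = 1031 N

Resultant of the distributed load: 1.3 × 652 = 847.6 N at 472 mm from P.
Taking moments about P: Q_y·1133 − 520·256 − (1.3·652)·472 − 350·756 − 720·514 = 0 → Q_y = 1167867.2/1133 = 1030.77 ≈ 1031 N.
ΣF_y = 0: P_y + 1030.77 − 520 − 1.3·652 − 350 − 720 = 0 → P_y = 1407 N.
ΣF_x = 0: no horizontal applied forces, so P_x = 0.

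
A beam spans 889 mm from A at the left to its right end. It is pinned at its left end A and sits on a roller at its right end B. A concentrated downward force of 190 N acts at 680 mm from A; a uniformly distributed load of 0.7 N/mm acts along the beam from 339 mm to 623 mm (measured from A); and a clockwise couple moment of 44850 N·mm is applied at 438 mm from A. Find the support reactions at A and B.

A_x = 0, A_y = 85.46 N, B_y = 303.3 N

Resultant of the distributed load: 0.7 × 284 = 198.8 N at 481 mm from A.
ΣM about A: B_y·889 − 190·680 − (0.7·284)·481 − 44850 = 0 → B_y = 269672.8/889 = 303.344 ≈ 303.3 N.
ΣF_y = 0: A_y + 303.344 − 190 − 0.7·284 = 0 → A_y = 85.46 N.
ΣF_x = 0: no horizontal applied forces, so A_x = 0.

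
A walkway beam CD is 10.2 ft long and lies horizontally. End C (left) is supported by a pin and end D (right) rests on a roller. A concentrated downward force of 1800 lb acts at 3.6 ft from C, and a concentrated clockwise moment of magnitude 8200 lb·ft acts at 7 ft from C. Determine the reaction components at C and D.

C_x = 0, C_y = 360.8 lb, D_y = 1439 lb

Taking moments about C: D_y·10.2 − 1800·3.6 − 8200 = 0 → D_y = 14680/10.2 = 1439.22 ≈ 1439 lb.
ΣF_y = 0: C_y + 1439.22 − 1800 = 0 → C_y = 360.8 lb.
ΣF_x = 0: no horizontal applied forces, so C_x = 0.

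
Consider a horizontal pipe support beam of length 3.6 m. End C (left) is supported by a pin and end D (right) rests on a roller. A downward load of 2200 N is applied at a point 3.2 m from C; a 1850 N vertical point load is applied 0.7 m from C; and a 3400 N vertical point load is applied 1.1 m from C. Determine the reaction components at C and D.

C_x = 0, C_y = 4096 N, D_y = 3354 N

Taking moments about C: D_y·3.6 − 2200·3.2 − 1850·0.7 − 3400·1.1 = 0 → D_y = 12075/3.6 = 3354.17 ≈ 3354 N.
ΣF_y = 0: C_y + 3354.17 − 2200 − 1850 − 3400 = 0 → C_y = 4096 N.
ΣF_x = 0: no horizontal applied forces, so C_x = 0.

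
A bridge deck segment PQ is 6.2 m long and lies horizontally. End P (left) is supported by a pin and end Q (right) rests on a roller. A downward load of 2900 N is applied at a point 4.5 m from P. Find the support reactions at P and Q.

Taking moments about P: Q_y·6.2 − 2900·4.5 = 0 → Q_y = 13050/6.2 = 2104.84 ≈ 2105 N.
ΣF_y = 0: P_y + 2104.84 − 2900 = 0 → P_y = 795.2 N.
ΣF_x = 0: no horizontal applied forces, so P_x = 0.

P_x = 0, P_y = 795.2 N, Q_y = 2105 N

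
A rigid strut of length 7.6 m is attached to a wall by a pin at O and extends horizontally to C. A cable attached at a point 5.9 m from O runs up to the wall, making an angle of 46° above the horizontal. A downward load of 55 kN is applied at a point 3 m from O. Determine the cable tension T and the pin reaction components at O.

T = 38.88 kN, O_x = 27.01 kN, O_y = 27.03 kN

ΣM about O: T·sin46°·5.9 − 55·3 = 0 → T = 165/(5.9·0.71934) = 38.8774 ≈ 38.88 kN.
ΣF_x = 0: O_x − T·cos46° = 0 → O_x = 38.8774 × 0.694658 = 27.01 kN.
ΣF_y = 0: O_y + T·sin46° − 55 = 0 → O_y = 55 − 38.8774 × 0.71934 = 27.03 kN.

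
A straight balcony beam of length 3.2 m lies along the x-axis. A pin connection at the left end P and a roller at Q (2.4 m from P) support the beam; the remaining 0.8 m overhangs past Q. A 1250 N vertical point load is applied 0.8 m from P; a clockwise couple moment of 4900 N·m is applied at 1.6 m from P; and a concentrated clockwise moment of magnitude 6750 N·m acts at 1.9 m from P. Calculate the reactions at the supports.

P_x = 0, P_y = -4021 N, Q_y = 5271 N

ΣM about P: Q_y·2.4 − 1250·0.8 − 4900 − 6750 = 0 → Q_y = 12650/2.4 = 5270.83 ≈ 5271 N.
ΣF_y = 0: P_y + 5270.83 − 1250 = 0 → P_y = -4021 N.
ΣF_x = 0: no horizontal applied forces, so P_x = 0.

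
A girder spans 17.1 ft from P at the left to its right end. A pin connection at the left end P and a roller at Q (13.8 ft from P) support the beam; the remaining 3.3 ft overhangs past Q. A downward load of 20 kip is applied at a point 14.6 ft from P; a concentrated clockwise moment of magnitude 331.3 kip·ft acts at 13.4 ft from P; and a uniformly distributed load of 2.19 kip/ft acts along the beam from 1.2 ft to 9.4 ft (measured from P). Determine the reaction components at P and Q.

P_x = 0, P_y = -14.11 kip, Q_y = 52.06 kip

Resultant of the distributed load: 2.19 × 8.2 = 17.958 kip at 5.3 ft from P.
Moments about P: Q_y·13.8 − 20·14.6 − 331.3 − (2.19·8.2)·5.3 = 0 → Q_y = 718.4774/13.8 = 52.0636 ≈ 52.06 kip.
ΣF_y = 0: P_y + 52.0636 − 20 − 2.19·8.2 = 0 → P_y = -14.11 kip.
ΣF_x = 0: no horizontal applied forces, so P_x = 0.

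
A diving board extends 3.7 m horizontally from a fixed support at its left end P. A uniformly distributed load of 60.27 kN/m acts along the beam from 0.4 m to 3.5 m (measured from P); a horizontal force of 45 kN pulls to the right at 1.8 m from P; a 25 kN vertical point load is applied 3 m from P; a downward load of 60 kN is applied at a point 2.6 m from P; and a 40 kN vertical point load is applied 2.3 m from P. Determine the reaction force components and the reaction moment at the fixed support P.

P_x = -45.00 kN, P_y = 311.8 kN, M_P = 687.3 kN·m

Resultant of the distributed load: 60.27 × 3.1 = 186.837 kN at 1.95 m from P.
ΣF_x = 0: P_x + 45 = 0 → P_x = -45.00 kN.
ΣF_y = 0: P_y − 60.27·3.1 − 25 − 60 − 40 = 0 → P_y = 311.8 kN.
ΣM about P: M_P − (60.27·3.1)·1.95 − 25·3 − 60·2.6 − 40·2.3 = 0 → M_P = 687.3 kN·m.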